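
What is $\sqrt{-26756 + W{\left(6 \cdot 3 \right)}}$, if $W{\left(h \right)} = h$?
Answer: $i \sqrt{26738} \approx 163.52 i$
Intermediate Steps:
$\sqrt{-26756 + W{\left(6 \cdot 3 \right)}} = \sqrt{-26756 + 6 \cdot 3} = \sqrt{-26756 + 18} = \sqrt{-26738} = i \sqrt{26738}$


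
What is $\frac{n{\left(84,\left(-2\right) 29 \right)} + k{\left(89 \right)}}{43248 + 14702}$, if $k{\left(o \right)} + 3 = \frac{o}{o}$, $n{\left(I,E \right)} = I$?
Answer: $\frac{41}{28975} \approx 0.001415$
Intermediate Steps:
$k{\left(o \right)} = -2$ ($k{\left(o \right)} = -3 + \frac{o}{o} = -3 + 1 = -2$)
$\frac{n{\left(84,\left(-2\right) 29 \right)} + k{\left(89 \right)}}{43248 + 14702} = \frac{84 - 2}{43248 + 14702} = \frac{82}{57950} = 82 \cdot \frac{1}{57950} = \frac{41}{28975}$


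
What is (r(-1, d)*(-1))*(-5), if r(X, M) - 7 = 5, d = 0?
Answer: 60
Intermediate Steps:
r(X, M) = 12 (r(X, M) = 7 + 5 = 12)
(r(-1, d)*(-1))*(-5) = (12*(-1))*(-5) = -12*(-5) = 60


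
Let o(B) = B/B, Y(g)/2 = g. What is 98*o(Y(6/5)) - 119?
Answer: -21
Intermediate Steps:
Y(g) = 2*g
o(B) = 1
98*o(Y(6/5)) - 119 = 98*1 - 119 = 98 - 119 = -21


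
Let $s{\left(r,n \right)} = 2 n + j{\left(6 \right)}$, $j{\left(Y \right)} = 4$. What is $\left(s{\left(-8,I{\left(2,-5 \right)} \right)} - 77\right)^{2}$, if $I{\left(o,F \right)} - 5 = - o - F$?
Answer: $3249$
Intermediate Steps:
$I{\left(o,F \right)} = 5 - F - o$ ($I{\left(o,F \right)} = 5 - \left(F + o\right) = 5 - F - o$)
$s{\left(r,n \right)} = 4 + 2 n$ ($s{\left(r,n \right)} = 2 n + 4 = 4 + 2 n$)
$\left(s{\left(-8,I{\left(2,-5 \right)} \right)} - 77\right)^{2} = \left(\left(4 + 2 \left(5 - -5 - 2\right)\right) - 77\right)^{2} = \left(\left(4 + 2 \left(5 + 5 - 2\right)\right) - 77\right)^{2} = \left(\left(4 + 2 \cdot 8\right) - 77\right)^{2} = \left(\left(4 + 16\right) - 77\right)^{2} = \left(20 - 77\right)^{2} = \left(-57\right)^{2} = 3249$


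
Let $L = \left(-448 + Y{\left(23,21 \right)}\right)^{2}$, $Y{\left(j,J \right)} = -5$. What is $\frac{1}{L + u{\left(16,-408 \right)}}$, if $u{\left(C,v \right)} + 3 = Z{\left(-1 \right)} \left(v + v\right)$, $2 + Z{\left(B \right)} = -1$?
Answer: $\frac{1}{207654} \approx 4.8157 \cdot 10^{-6}$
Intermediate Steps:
$Z{\left(B \right)} = -3$ ($Z{\left(B \right)} = -2 - 1 = -3$)
$u{\left(C,v \right)} = -3 - 6 v$ ($u{\left(C,v \right)} = -3 - 3 \left(v + v\right) = -3 - 3 \cdot 2 v = -3 - 6 v$)
$L = 205209$ ($L = \left(-448 - 5\right)^{2} = \left(-453\right)^{2} = 205209$)
$\frac{1}{L + u{\left(16,-408 \right)}} = \frac{1}{205209 - -2445} = \frac{1}{205209 + \left(-3 + 2448\right)} = \frac{1}{205209 + 2445} = \frac{1}{207654}$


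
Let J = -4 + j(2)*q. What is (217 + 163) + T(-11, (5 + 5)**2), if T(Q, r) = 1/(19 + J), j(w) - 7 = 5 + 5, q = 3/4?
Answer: 42184/111 ≈ 380.04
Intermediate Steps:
q = 3/4 (q = 3*(1/4) = 3/4 ≈ 0.75000)
j(w) = 17 (j(w) = 7 + (5 + 5) = 7 + 10 = 17)
J = 35/4 (J = -4 + 17*(3/4) = -4 + 51/4 = 35/4 ≈ 8.7500)
T(Q, r) = 4/111 (T(Q, r) = 1/(19 + 35/4) = 1/(111/4) = 4/111)
(217 + 163) + T(-11, (5 + 5)**2) = (217 + 163) + 4/111 = 380 + 4/111 = 42184/111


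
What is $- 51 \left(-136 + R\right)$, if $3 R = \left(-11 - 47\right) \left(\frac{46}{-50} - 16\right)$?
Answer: $- \frac{243678}{25} \approx -9747.1$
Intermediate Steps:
$R = \frac{8178}{25}$ ($R = \frac{\left(-11 - 47\right) \left(\frac{46}{-50} - 16\right)}{3} = \frac{\left(-58\right) \left(46 \left(- \frac{1}{50}\right) - 16\right)}{3} = \frac{\left(-58\right) \left(- \frac{23}{25} - 16\right)}{3} = \frac{\left(-58\right) \left(- \frac{423}{25}\right)}{3} = \frac{1}{3} \cdot \frac{24534}{25} = \frac{8178}{25} \approx 327.12$)
$- 51 \left(-136 + R\right) = - 51 \left(-136 + \frac{8178}{25}\right) = \left(-51\right) \frac{4778}{25} = - \frac{243678}{25}$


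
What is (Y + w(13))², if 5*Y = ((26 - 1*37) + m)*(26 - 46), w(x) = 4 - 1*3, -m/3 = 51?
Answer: 431649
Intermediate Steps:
m = -153 (m = -3*51 = -153)
w(x) = 1 (w(x) = 4 - 3 = 1)
Y = 656 (Y = (((26 - 1*37) - 153)*(26 - 46))/5 = (((26 - 37) - 153)*(-20))/5 = ((-11 - 153)*(-20))/5 = (-164*(-20))/5 = (⅕)*3280 = 656)
(Y + w(13))² = (656 + 1)² = 657² = 431649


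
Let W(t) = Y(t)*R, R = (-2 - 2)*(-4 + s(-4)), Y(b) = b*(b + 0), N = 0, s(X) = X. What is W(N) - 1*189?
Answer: -189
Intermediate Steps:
Y(b) = b² (Y(b) = b*b = b²)
R = 32 (R = (-2 - 2)*(-4 - 4) = -4*(-8) = 32)
W(t) = 32*t² (W(t) = t²*32 = 32*t²)
W(N) - 1*189 = 32*0² - 1*189 = 32*0 - 189 = 0 - 189 = -189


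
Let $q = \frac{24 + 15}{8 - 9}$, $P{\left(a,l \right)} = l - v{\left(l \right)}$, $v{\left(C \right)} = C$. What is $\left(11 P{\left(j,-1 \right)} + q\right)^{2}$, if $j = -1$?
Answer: $1521$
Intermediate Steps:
$P{\left(a,l \right)} = 0$ ($P{\left(a,l \right)} = l - l = 0$)
$q = -39$ ($q = \frac{39}{-1} = 39 \left(-1\right) = -39$)
$\left(11 P{\left(j,-1 \right)} + q\right)^{2} = \left(11 \cdot 0 - 39\right)^{2} = \left(0 - 39\right)^{2} = \left(-39\right)^{2} = 1521$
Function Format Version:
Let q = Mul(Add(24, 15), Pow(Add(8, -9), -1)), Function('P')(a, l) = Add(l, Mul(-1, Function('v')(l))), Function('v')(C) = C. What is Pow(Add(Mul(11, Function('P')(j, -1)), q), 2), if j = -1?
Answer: 1521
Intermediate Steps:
Function('P')(a, l) = 0 (Function('P')(a, l) = Add(l, Mul(-1, l)) = 0)
q = -39 (q = Mul(39, Pow(-1, -1)) = Mul(39, -1) = -39)
Pow(Add(Mul(11, Function('P')(j, -1)), q), 2) = Pow(Add(Mul(11, 0), -39), 2) = Pow(Add(0, -39), 2) = Pow(-39, 2) = 1521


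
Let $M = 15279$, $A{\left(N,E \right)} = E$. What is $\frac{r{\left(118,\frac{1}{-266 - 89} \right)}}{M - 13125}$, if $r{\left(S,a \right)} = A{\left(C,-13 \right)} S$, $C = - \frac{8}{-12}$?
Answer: $- \frac{767}{1077} \approx -0.71216$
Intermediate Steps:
$C = \frac{2}{3}$ ($C = \left(-8\right) \left(- \frac{1}{12}\right) = \frac{2}{3} \approx 0.66667$)
$r{\left(S,a \right)} = - 13 S$
$\frac{r{\left(118,\frac{1}{-266 - 89} \right)}}{M - 13125} = \frac{\left(-13\right) 118}{15279 - 13125} = - \frac{1534}{15279 - 13125} = - \frac{1534}{2154} = \left(-1534\right) \frac{1}{2154} = - \frac{767}{1077}$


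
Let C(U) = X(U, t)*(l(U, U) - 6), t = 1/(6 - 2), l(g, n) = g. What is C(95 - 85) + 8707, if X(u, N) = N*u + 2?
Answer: 8725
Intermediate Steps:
t = 1/4 ≈ 0.25000
X(u, N) = 2 + N*u
C(U) = (-6 + U)*(2 + U/4) (C(U) = (2 + U/4)*(U - 6) = (2 + U/4)*(-6 + U) = (-6 + U)*(2 + U/4))
C(95 - 85) + 8707 = (-6 + (95 - 85))*(8 + (95 - 85))/4 + 8707 = (-6 + 10)*(8 + 10)/4 + 8707 = (1/4)*4*18 + 8707 = 18 + 8707 = 8725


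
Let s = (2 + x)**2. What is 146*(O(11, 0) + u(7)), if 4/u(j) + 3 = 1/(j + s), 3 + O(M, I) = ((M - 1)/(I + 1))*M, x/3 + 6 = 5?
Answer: 354634/23 ≈ 15419.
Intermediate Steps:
x = -3 (x = -18 + 3*5 = -18 + 15 = -3)
O(M, I) = -3 + M*(-1 + M)/(1 + I) (O(M, I) = -3 + ((M - 1)/(I + 1))*M = -3 + ((-1 + M)/(1 + I))*M = -3 + M*(-1 + M)/(1 + I))
s = 1 (s = (2 - 3)**2 = (-1)**2 = 1)
u(j) = 4/(-3 + 1/(1 + j)) (u(j) = 4/(-3 + 1/(j + 1)) = 4/(-3 + 1/(1 + j)))
146*(O(11, 0) + u(7)) = 146*((-3 + 11**2 - 1*11 - 3*0)/(1 + 0) + 4*(-1 - 1*7)/(2 + 3*7)) = 146*((-3 + 121 - 11 + 0)/1 + 4*(-1 - 7)/(2 + 21)) = 146*(1*107 + 4*(-8)/23) = 146*(107 + 4*(1/23)*(-8)) = 146*(107 - 32/23) = 146*(2429/23) = 354634/23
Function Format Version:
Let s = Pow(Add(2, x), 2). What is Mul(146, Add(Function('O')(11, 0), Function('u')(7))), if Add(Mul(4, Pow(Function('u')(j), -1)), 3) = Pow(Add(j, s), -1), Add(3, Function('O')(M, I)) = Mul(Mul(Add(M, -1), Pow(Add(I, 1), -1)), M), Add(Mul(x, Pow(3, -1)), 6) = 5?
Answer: Rational(354634, 23) ≈ 15419.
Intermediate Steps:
x = -3 (x = Add(-18, Mul(3, 5)) = Add(-18, 15) = -3)
Function('O')(M, I) = Add(-3, Mul(M, Pow(Add(1, I), -1), Add(-1, M))) (Function('O')(M, I) = Add(-3, Mul(Mul(Add(M, -1), Pow(Add(I, 1), -1)), M)) = Add(-3, Mul(Mul(Add(-1, M), Pow(Add(1, I), -1)), M)) = Add(-3, Mul(Mul(Pow(Add(1, I), -1), Add(-1, M)), M)) = Add(-3, Mul(M, Pow(Add(1, I), -1), Add(-1, M))))
s = 1 (s = Pow(Add(2, -3), 2) = Pow(-1, 2) = 1)
Function('u')(j) = Mul(4, Pow(Add(-3, Pow(Add(1, j), -1)), -1)) (Function('u')(j) = Mul(4, Pow(Add(-3, Pow(Add(j, 1), -1)), -1)) = Mul(4, Pow(Add(-3, Pow(Add(1, j), -1)), -1)))
Mul(146, Add(Function('O')(11, 0), Function('u')(7))) = Mul(146, Add(Mul(Pow(Add(1, 0), -1), Add(-3, Pow(11, 2), Mul(-1, 11), Mul(-3, 0))), Mul(4, Pow(Add(2, Mul(3, 7)), -1), Add(-1, Mul(-1, 7))))) = Mul(146, Add(Mul(Pow(1, -1), Add(-3, 121, -11, 0)), Mul(4, Pow(Add(2, 21), -1), Add(-1, -7)))) = Mul(146, Add(Mul(1, 107), Mul(4, Pow(23, -1), -8))) = Mul(146, Add(107, Mul(4, Rational(1, 23), -8))) = Mul(146, Add(107, Rational(-32, 23))) = Mul(146, Rational(2429, 23)) = Rational(354634, 23)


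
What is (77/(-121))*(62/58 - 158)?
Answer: 31857/319 ≈ 99.865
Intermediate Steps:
(77/(-121))*(62/58 - 158) = (77*(-1/121))*(62*(1/58) - 158) = -7*(31/29 - 158)/11 = -7/11*(-4551/29) = 31857/319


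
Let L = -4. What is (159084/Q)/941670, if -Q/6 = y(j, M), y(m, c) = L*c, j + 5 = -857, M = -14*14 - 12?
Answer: -1473/43526080 ≈ -3.3842e-5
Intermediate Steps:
M = -208 (M = -196 - 12 = -208)
j = -862 (j = -5 - 857 = -862)
y(m, c) = -4*c
Q = -4992 (Q = -(-24)*(-208) = -6*832 = -4992)
(159084/Q)/941670 = (159084/(-4992))/941670 = (159084*(-1/4992))*(1/941670) = -13257/416*1/941670 = -1473/43526080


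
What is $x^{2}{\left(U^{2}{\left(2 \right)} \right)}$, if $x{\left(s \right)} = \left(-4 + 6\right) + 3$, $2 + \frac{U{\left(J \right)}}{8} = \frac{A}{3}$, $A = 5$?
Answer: $25$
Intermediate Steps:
$U{\left(J \right)} = - \frac{8}{3}$ ($U{\left(J \right)} = -16 + 8 \cdot \frac{5}{3} = -16 + \frac{40}{3} = - \frac{8}{3}$)
$x{\left(s \right)} = 5$ ($x{\left(s \right)} = 2 + 3 = 5$)
$x^{2}{\left(U^{2}{\left(2 \right)} \right)} = 5^{2} = 25$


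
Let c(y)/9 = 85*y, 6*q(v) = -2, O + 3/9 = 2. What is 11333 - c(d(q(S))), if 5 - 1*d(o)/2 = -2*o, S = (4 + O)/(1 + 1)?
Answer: 4703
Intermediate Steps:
O = 5/3 (O = -⅓ + 2 = 5/3 ≈ 1.6667)
S = 17/6 (S = (4 + 5/3)/(1 + 1) = (17/3)/2 = (17/3)*(½) = 17/6 ≈ 2.8333)
q(v) = -⅓ (q(v) = (⅙)*(-2) = -⅓)
d(o) = 10 + 4*o (d(o) = 10 - (-4)*o = 10 + 4*o)
c(y) = 765*y (c(y) = 9*(85*y) = 765*y)
11333 - c(d(q(S))) = 11333 - 765*(10 + 4*(-⅓)) = 11333 - 765*(10 - 4/3) = 11333 - 765*26/3 = 11333 - 1*6630 = 11333 - 6630 = 4703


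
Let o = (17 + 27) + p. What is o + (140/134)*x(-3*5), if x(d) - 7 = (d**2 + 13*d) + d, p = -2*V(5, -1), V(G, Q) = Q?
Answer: 4622/67 ≈ 68.985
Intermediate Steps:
p = 2 (p = -2*(-1) = 2)
x(d) = 7 + d**2 + 14*d (x(d) = 7 + ((d**2 + 13*d) + d) = 7 + (d**2 + 14*d) = 7 + d**2 + 14*d)
o = 46 (o = (17 + 27) + 2 = 44 + 2 = 46)
o + (140/134)*x(-3*5) = 46 + (140/134)*(7 + (-3*5)**2 + 14*(-3*5)) = 46 + (140*(1/134))*(7 + (-15)**2 + 14*(-15)) = 46 + 70*(7 + 225 - 210)/67 = 46 + (70/67)*22 = 46 + 1540/67 = 4622/67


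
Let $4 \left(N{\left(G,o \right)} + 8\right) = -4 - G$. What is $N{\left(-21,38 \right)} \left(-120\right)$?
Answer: $450$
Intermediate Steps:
$N{\left(G,o \right)} = -9 - \frac{G}{4}$ ($N{\left(G,o \right)} = -8 + \frac{-4 - G}{4} = -8 - \left(1 + \frac{G}{4}\right) = -9 - \frac{G}{4}$)
$N{\left(-21,38 \right)} \left(-120\right) = \left(-9 - - \frac{21}{4}\right) \left(-120\right) = \left(-9 + \frac{21}{4}\right) \left(-120\right) = \left(- \frac{15}{4}\right) \left(-120\right) = 450$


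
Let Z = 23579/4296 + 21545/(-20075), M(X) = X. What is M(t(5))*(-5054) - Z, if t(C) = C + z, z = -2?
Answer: -261597005501/17248440 ≈ -15166.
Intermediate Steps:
t(C) = -2 + C (t(C) = C - 2 = -2 + C)
Z = 76158221/17248440 (Z = 23579*(1/4296) + 21545*(-1/20075) = 23579/4296 - 4309/4015 = 76158221/17248440 ≈ 4.4154)
M(t(5))*(-5054) - Z = (-2 + 5)*(-5054) - 1*76158221/17248440 = 3*(-5054) - 76158221/17248440 = -15162 - 76158221/17248440 = -261597005501/17248440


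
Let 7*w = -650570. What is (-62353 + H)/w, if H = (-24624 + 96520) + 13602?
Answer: -32403/130114 ≈ -0.24904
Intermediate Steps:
w = -650570/7 (w = (1/7)*(-650570) = -650570/7 ≈ -92939.)
H = 85498 (H = 71896 + 13602 = 85498)
(-62353 + H)/w = (-62353 + 85498)/(-650570/7) = 23145*(-7/650570) = -32403/130114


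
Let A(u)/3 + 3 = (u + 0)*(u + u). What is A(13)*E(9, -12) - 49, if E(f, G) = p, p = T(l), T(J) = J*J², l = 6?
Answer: 217031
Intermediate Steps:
T(J) = J³
p = 216 (p = 6³ = 216)
A(u) = -9 + 6*u² (A(u) = -9 + 3*((u + 0)*(u + u)) = -9 + 3*(u*(2*u)) = -9 + 3*(2*u²) = -9 + 6*u²)
E(f, G) = 216
A(13)*E(9, -12) - 49 = (-9 + 6*13²)*216 - 49 = (-9 + 6*169)*216 - 49 = (-9 + 1014)*216 - 49 = 1005*216 - 49 = 217080 - 49 = 217031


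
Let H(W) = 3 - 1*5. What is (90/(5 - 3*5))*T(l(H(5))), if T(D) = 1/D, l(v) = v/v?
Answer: -9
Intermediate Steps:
H(W) = -2 (H(W) = 3 - 5 = -2)
l(v) = 1
(90/(5 - 3*5))*T(l(H(5))) = (90/(5 - 3*5))/1 = (90/(5 - 15))*1 = (90/(-10))*1 = -⅒*90*1 = -9*1 = -9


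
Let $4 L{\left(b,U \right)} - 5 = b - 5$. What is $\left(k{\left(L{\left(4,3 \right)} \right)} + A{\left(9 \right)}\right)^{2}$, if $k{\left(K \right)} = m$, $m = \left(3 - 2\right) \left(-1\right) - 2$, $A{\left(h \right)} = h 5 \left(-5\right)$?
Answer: $51984$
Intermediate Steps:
$A{\left(h \right)} = - 25 h$ ($A{\left(h \right)} = 5 h \left(-5\right) = - 25 h$)
$L{\left(b,U \right)} = \frac{b}{4}$ ($L{\left(b,U \right)} = \frac{5}{4} + \frac{b - 5}{4} = \frac{5}{4} + \frac{-5 + b}{4} = \frac{5}{4} + \left(- \frac{5}{4} + \frac{b}{4}\right) = \frac{b}{4}$)
$m = -3$ ($m = 1 \left(-1\right) - 2 = -1 - 2 = -3$)
$k{\left(K \right)} = -3$
$\left(k{\left(L{\left(4,3 \right)} \right)} + A{\left(9 \right)}\right)^{2} = \left(-3 - 225\right)^{2} = \left(-228\right)^{2} = 51984$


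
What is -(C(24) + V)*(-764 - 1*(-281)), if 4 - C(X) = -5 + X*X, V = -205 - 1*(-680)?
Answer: -44436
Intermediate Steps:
V = 475 (V = -205 + 680 = 475)
C(X) = 9 - X² (C(X) = 4 - (-5 + X*X) = 4 - (-5 + X²) = 4 + (5 - X²) = 9 - X²)
-(C(24) + V)*(-764 - 1*(-281)) = -((9 - 1*24²) + 475)*(-764 - 1*(-281)) = -((9 - 1*576) + 475)*(-764 + 281) = -((9 - 576) + 475)*(-483) = -(-567 + 475)*(-483) = -(-92)*(-483) = -1*44436 = -44436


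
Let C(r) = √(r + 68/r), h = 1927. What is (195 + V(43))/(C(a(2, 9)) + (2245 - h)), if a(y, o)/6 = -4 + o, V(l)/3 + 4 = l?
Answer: 186030/189547 - 858*√15/189547 ≈ 0.96391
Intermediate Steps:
V(l) = -12 + 3*l
a(y, o) = -24 + 6*o (a(y, o) = 6*(-4 + o) = -24 + 6*o)
(195 + V(43))/(C(a(2, 9)) + (2245 - h)) = (195 + (-12 + 3*43))/(√((-24 + 6*9) + 68/(-24 + 6*9)) + (2245 - 1*1927)) = (195 + (-12 + 129))/(√((-24 + 54) + 68/(-24 + 54)) + (2245 - 1927)) = (195 + 117)/(√(30 + 68/30) + 318) = 312/(√(30 + 68*(1/30)) + 318) = 312/(√(30 + 34/15) + 318) = 312/(√(484/15) + 318) = 312/(22*√15/15 + 318) = 312/(318 + 22*√15/15)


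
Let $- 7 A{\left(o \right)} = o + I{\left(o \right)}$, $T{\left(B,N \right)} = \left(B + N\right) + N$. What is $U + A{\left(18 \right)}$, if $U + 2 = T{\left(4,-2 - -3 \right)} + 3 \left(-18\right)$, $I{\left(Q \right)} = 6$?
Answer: $- \frac{374}{7} \approx -53.429$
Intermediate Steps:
$T{\left(B,N \right)} = B + 2 N$
$A{\left(o \right)} = - \frac{6}{7} - \frac{o}{7}$ ($A{\left(o \right)} = - \frac{o + 6}{7} = - \frac{6 + o}{7} = - \frac{6}{7} - \frac{o}{7}$)
$U = -50$ ($U = -2 + \left(\left(4 + 2 \left(-2 - -3\right)\right) + 3 \left(-18\right)\right) = -2 - \left(50 - 2 \left(-2 + 3\right)\right) = -2 + \left(\left(4 + 2 \cdot 1\right) - 54\right) = -2 + \left(\left(4 + 2\right) - 54\right) = -2 + \left(6 - 54\right) = -2 - 48 = -50$)
$U + A{\left(18 \right)} = -50 - \frac{24}{7} = - \frac{374}{7}$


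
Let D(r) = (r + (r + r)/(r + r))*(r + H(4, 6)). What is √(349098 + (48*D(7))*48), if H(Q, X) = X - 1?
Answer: √570282 ≈ 755.17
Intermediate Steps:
H(Q, X) = -1 + X
D(r) = (1 + r)*(5 + r) (D(r) = (r + (r + r)/(r + r))*(r + (-1 + 6)) = (r + (2*r)/((2*r)))*(r + 5) = (r + (2*r)*(1/(2*r)))*(5 + r) = (r + 1)*(5 + r) = (1 + r)*(5 + r))
√(349098 + (48*D(7))*48) = √(349098 + (48*(5 + 7² + 6*7))*48) = √(349098 + (48*(5 + 49 + 42))*48) = √(349098 + (48*96)*48) = √(349098 + 4608*48) = √(349098 + 221184) = √570282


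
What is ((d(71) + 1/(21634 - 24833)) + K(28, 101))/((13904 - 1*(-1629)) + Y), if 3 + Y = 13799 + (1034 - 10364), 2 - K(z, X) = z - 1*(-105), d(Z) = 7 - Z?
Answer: -623806/63976801 ≈ -0.0097505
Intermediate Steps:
K(z, X) = -103 - z (K(z, X) = 2 - (z - 1*(-105)) = 2 - (z + 105) = 2 - (105 + z) = 2 + (-105 - z) = -103 - z)
Y = 4466 (Y = -3 + (13799 + (1034 - 10364)) = -3 + (13799 - 9330) = -3 + 4469 = 4466)
((d(71) + 1/(21634 - 24833)) + K(28, 101))/((13904 - 1*(-1629)) + Y) = (((7 - 1*71) + 1/(21634 - 24833)) + (-103 - 1*28))/((13904 - 1*(-1629)) + 4466) = (((7 - 71) + 1/(-3199)) + (-103 - 28))/((13904 + 1629) + 4466) = ((-64 - 1/3199) - 131)/(15533 + 4466) = (-204737/3199 - 131)/19999 = -623806/3199*1/19999 = -623806/63976801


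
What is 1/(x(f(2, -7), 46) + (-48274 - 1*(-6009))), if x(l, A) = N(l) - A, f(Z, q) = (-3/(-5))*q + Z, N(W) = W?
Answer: -5/211566 ≈ -2.3633e-5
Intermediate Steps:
f(Z, q) = Z + 3*q/5 (f(Z, q) = (-3*(-⅕))*q + Z = 3*q/5 + Z = Z + 3*q/5)
x(l, A) = l - A
1/(x(f(2, -7), 46) + (-48274 - 1*(-6009))) = 1/(((2 + (⅗)*(-7)) - 1*46) + (-48274 - 1*(-6009))) = 1/(((2 - 21/5) - 46) + (-48274 + 6009)) = 1/((-11/5 - 46) - 42265) = 1/(-241/5 - 42265) = 1/(-211566/5) = -5/211566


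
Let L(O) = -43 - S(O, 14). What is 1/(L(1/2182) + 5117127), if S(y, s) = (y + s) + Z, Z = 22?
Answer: 2182/11165398735 ≈ 1.9543e-7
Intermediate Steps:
S(y, s) = 22 + s + y (S(y, s) = (y + s) + 22 = (s + y) + 22 = 22 + s + y)
L(O) = -79 - O (L(O) = -43 - (22 + 14 + O) = -43 - (36 + O) = -43 + (-36 - O) = -79 - O)
1/(L(1/2182) + 5117127) = 1/((-79 - 1/2182) + 5117127) = 1/(-172379/2182 + 5117127) = 1/(11165398735/2182) = 2182/11165398735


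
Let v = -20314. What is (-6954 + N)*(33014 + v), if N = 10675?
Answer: 47256700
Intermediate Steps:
(-6954 + N)*(33014 + v) = (-6954 + 10675)*(33014 - 20314) = 3721*12700 = 47256700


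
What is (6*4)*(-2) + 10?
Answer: -38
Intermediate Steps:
(6*4)*(-2) + 10 = 24*(-2) + 10 = -48 + 10 = -38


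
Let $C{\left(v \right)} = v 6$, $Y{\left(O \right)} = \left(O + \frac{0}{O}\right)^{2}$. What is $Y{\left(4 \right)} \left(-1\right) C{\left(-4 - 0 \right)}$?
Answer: $384$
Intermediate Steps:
$Y{\left(O \right)} = O^{2}$ ($Y{\left(O \right)} = \left(O + 0\right)^{2} = O^{2}$)
$C{\left(v \right)} = 6 v$
$Y{\left(4 \right)} \left(-1\right) C{\left(-4 - 0 \right)} = 4^{2} \left(-1\right) 6 \left(-4 - 0\right) = 16 \left(-1\right) 6 \left(-4 + 0\right) = - 16 \cdot 6 \left(-4\right) = \left(-16\right) \left(-24\right) = 384$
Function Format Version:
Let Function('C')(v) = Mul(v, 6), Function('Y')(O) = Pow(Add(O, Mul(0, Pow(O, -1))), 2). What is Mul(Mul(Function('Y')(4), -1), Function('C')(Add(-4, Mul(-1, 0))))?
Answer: 384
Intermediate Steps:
Function('Y')(O) = Pow(O, 2) (Function('Y')(O) = Pow(Add(O, 0), 2) = Pow(O, 2))
Function('C')(v) = Mul(6, v)
Mul(Mul(Function('Y')(4), -1), Function('C')(Add(-4, Mul(-1, 0)))) = Mul(Mul(Pow(4, 2), -1), Mul(6, Add(-4, Mul(-1, 0)))) = Mul(Mul(16, -1), Mul(6, Add(-4, 0))) = Mul(-16, Mul(6, -4)) = Mul(-16, -24) = 384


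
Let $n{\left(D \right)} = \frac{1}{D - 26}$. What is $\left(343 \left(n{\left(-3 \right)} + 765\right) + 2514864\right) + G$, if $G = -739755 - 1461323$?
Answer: $\frac{16708906}{29} \approx 5.7617 \cdot 10^{5}$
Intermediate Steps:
$G = -2201078$ ($G = -739755 - 1461323 = -2201078$)
$n{\left(D \right)} = \frac{1}{-26 + D}$
$\left(343 \left(n{\left(-3 \right)} + 765\right) + 2514864\right) + G = \left(343 \left(\frac{1}{-26 - 3} + 765\right) + 2514864\right) - 2201078 = \left(343 \left(\frac{1}{-29} + 765\right) + 2514864\right) - 2201078 = \left(343 \left(- \frac{1}{29} + 765\right) + 2514864\right) - 2201078 = \left(343 \cdot \frac{22184}{29} + 2514864\right) - 2201078 = \left(\frac{7609112}{29} + 2514864\right) - 2201078 = \frac{80540168}{29} - 2201078 = \frac{16708906}{29}$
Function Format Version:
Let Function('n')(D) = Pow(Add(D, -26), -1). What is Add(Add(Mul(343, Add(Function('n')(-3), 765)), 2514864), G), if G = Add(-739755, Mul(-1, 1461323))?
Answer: Rational(16708906, 29) ≈ 5.7617e+5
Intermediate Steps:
G = -2201078 (G = Add(-739755, -1461323) = -2201078)
Function('n')(D) = Pow(Add(-26, D), -1)
Add(Add(Mul(343, Add(Function('n')(-3), 765)), 2514864), G) = Add(Add(Mul(343, Add(Pow(Add(-26, -3), -1), 765)), 2514864), -2201078) = Add(Add(Mul(343, Add(Pow(-29, -1), 765)), 2514864), -2201078) = Add(Add(Mul(343, Add(Rational(-1, 29), 765)), 2514864), -2201078) = Add(Add(Mul(343, Rational(22184, 29)), 2514864), -2201078) = Add(Add(Rational(7609112, 29), 2514864), -2201078) = Add(Rational(80540168, 29), -2201078) = Rational(16708906, 29)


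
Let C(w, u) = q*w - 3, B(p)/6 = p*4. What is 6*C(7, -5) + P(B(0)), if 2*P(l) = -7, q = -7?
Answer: -631/2 ≈ -315.50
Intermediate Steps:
B(p) = 24*p (B(p) = 6*(p*4) = 6*(4*p) = 24*p)
P(l) = -7/2 (P(l) = (½)*(-7) = -7/2)
C(w, u) = -3 - 7*w (C(w, u) = -7*w - 3 = -3 - 7*w)
6*C(7, -5) + P(B(0)) = 6*(-3 - 7*7) - 7/2 = 6*(-3 - 49) - 7/2 = 6*(-52) - 7/2 = -312 - 7/2 = -631/2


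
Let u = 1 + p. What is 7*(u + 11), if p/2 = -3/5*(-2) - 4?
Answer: 224/5 ≈ 44.800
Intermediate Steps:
p = -28/5 (p = 2*(-3/5*(-2) - 4) = 2*(6/5 - 4) = 2*(-14/5) = -28/5 ≈ -5.6000)
u = -23/5 (u = 1 - 28/5 = -23/5 ≈ -4.6000)
7*(u + 11) = 7*(-23/5 + 11) = 7*(32/5) = 224/5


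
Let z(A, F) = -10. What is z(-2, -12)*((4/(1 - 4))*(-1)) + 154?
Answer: 422/3 ≈ 140.67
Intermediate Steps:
z(-2, -12)*((4/(1 - 4))*(-1)) + 154 = -10*4/(1 - 4)*(-1) + 154 = -10*4/(-3)*(-1) + 154 = -10*4*(-⅓)*(-1) + 154 = -(-40)*(-1)/3 + 154 = -10*4/3 + 154 = -40/3 + 154 = 422/3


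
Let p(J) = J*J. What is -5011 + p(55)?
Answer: -1986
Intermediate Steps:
p(J) = J²
-5011 + p(55) = -5011 + 55² = -5011 + 3025 = -1986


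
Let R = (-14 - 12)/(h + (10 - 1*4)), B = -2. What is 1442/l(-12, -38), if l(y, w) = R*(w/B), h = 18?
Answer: -17304/247 ≈ -70.057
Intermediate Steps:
R = -13/12 (R = (-14 - 12)/(18 + (10 - 1*4)) = -26/(18 + (10 - 4)) = -26/(18 + 6) = -26/24 = -26*1/24 = -13/12 ≈ -1.0833)
l(y, w) = 13*w/24 (l(y, w) = -13*w/(12*(-2)) = -13*w*(-1)/(12*2) = -(-13)*w/24 = 13*w/24)
1442/l(-12, -38) = 1442/(((13/24)*(-38))) = 1442/(-247/12) = 1442*(-12/247) = -17304/247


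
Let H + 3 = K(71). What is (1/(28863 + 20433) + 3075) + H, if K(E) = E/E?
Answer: 151486609/49296 ≈ 3073.0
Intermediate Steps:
K(E) = 1
H = -2 (H = -3 + 1 = -2)
(1/(28863 + 20433) + 3075) + H = (1/(28863 + 20433) + 3075) - 2 = (1/49296 + 3075) - 2 = 151585201/49296 - 2 = 151486609/49296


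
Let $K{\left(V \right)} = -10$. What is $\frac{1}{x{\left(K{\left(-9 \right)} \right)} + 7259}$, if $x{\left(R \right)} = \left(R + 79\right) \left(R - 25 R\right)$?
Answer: $\frac{1}{23819} \approx 4.1983 \cdot 10^{-5}$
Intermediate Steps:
$x{\left(R \right)} = - 24 R \left(79 + R\right)$ ($x{\left(R \right)} = \left(79 + R\right) \left(- 24 R\right) = - 24 R \left(79 + R\right)$)
$\frac{1}{x{\left(K{\left(-9 \right)} \right)} + 7259} = \frac{1}{\left(-24\right) \left(-10\right) \left(79 - 10\right) + 7259} = \frac{1}{\left(-24\right) \left(-10\right) 69 + 7259} = \frac{1}{16560 + 7259} = \frac{1}{23819}$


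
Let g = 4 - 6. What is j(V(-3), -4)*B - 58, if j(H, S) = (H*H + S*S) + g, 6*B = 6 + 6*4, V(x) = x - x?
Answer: 12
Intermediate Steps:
g = -2
V(x) = 0
B = 5 (B = (6 + 6*4)/6 = (6 + 24)/6 = (1/6)*30 = 5)
j(H, S) = -2 + H**2 + S**2 (j(H, S) = (H*H + S*S) - 2 = (H**2 + S**2) - 2 = -2 + H**2 + S**2)
j(V(-3), -4)*B - 58 = (-2 + 0**2 + (-4)**2)*5 - 58 = (-2 + 0 + 16)*5 - 58 = 14*5 - 58 = 70 - 58 = 12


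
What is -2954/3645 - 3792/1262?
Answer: -8774894/2299995 ≈ -3.8152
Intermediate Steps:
-2954/3645 - 3792/1262 = -2954*1/3645 - 3792*1/1262 = -2954/3645 - 1896/631 = -8774894/2299995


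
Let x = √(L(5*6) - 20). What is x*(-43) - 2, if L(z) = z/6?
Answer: -2 - 43*I*√15 ≈ -2.0 - 166.54*I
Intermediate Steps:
L(z) = z/6 (L(z) = z*(⅙) = z/6)
x = I*√15 (x = √((5*6)/6 - 20) = √((⅙)*30 - 20) = √(5 - 20) = √(-15) = I*√15 ≈ 3.873*I)
x*(-43) - 2 = (I*√15)*(-43) - 2 = -43*I*√15 - 2 = -2 - 43*I*√15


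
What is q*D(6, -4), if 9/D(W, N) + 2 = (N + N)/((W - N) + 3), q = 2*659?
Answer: -77103/17 ≈ -4535.5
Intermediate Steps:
q = 1318
D(W, N) = 9/(-2 + 2*N/(3 + W - N)) (D(W, N) = 9/(-2 + (N + N)/((W - N) + 3)) = 9/(-2 + (2*N)/(3 + W - N)) = 9/(-2 + 2*N/(3 + W - N)))
q*D(6, -4) = 1318*(9*(-3 - 4 - 1*6)/(2*(3 + 6 - 2*(-4)))) = 1318*(9*(-3 - 4 - 6)/(2*(3 + 6 + 8))) = 1318*((9/2)*(-13)/17) = 1318*((9/2)*(1/17)*(-13)) = 1318*(-117/34) = -77103/17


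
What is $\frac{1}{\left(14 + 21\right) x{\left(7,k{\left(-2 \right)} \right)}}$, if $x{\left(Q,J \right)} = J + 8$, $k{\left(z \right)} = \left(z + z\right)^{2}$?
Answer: $\frac{1}{840} \approx 0.0011905$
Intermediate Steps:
$k{\left(z \right)} = 4 z^{2}$ ($k{\left(z \right)} = \left(2 z\right)^{2} = 4 z^{2}$)
$x{\left(Q,J \right)} = 8 + J$
$\frac{1}{\left(14 + 21\right) x{\left(7,k{\left(-2 \right)} \right)}} = \frac{1}{\left(14 + 21\right) \left(8 + 4 \left(-2\right)^{2}\right)} = \frac{1}{35 \left(8 + 4 \cdot 4\right)} = \frac{1}{35 \left(8 + 16\right)} = \frac{1}{35 \cdot 24} = \frac{1}{840}$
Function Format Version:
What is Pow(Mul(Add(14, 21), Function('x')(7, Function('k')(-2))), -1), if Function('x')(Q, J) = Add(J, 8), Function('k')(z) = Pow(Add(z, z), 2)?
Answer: Rational(1, 840) ≈ 0.0011905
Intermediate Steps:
Function('k')(z) = Mul(4, Pow(z, 2)) (Function('k')(z) = Pow(Mul(2, z), 2) = Mul(4, Pow(z, 2)))
Function('x')(Q, J) = Add(8, J)
Pow(Mul(Add(14, 21), Function('x')(7, Function('k')(-2))), -1) = Pow(Mul(Add(14, 21), Add(8, Mul(4, Pow(-2, 2)))), -1) = Pow(Mul(35, Add(8, Mul(4, 4))), -1) = Pow(Mul(35, Add(8, 16)), -1) = Pow(Mul(35, 24), -1) = Pow(840, -1) = Rational(1, 840)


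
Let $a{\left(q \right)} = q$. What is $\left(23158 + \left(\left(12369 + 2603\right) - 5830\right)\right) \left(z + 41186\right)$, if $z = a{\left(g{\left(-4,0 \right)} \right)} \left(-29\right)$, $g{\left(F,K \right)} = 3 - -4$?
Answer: $1323750900$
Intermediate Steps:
$g{\left(F,K \right)} = 7$ ($g{\left(F,K \right)} = 3 + 4 = 7$)
$z = -203$ ($z = 7 \left(-29\right) = -203$)
$\left(23158 + \left(\left(12369 + 2603\right) - 5830\right)\right) \left(z + 41186\right) = \left(23158 + \left(\left(12369 + 2603\right) - 5830\right)\right) \left(-203 + 41186\right) = \left(23158 + \left(14972 - 5830\right)\right) 40983 = \left(23158 + 9142\right) 40983 = 32300 \cdot 40983 = 1323750900$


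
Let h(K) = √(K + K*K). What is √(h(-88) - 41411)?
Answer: √(-41411 + 2*√1914) ≈ 203.28*I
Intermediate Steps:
h(K) = √(K + K²)
√(h(-88) - 41411) = √(√(-88*(1 - 88)) - 41411) = √(√(-88*(-87)) - 41411) = √(√7656 - 41411) = √(2*√1914 - 41411) = √(-41411 + 2*√1914)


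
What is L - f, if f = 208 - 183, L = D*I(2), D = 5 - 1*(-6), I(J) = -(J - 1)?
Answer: -36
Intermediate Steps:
I(J) = 1 - J (I(J) = -(-1 + J) = 1 - J)
D = 11 (D = 5 + 6 = 11)
L = -11 (L = 11*(1 - 1*2) = 11*(1 - 2) = 11*(-1) = -11)
f = 25
L - f = -11 - 1*25 = -11 - 25 = -36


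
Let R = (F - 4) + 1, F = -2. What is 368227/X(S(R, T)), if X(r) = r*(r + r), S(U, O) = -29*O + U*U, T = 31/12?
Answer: 26512344/358801 ≈ 73.891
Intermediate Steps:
R = -5 (R = (-2 - 4) + 1 = -6 + 1 = -5)
T = 31/12 (T = 31*(1/12) = 31/12 ≈ 2.5833)
S(U, O) = U² - 29*O (S(U, O) = -29*O + U² = U² - 29*O)
X(r) = 2*r² (X(r) = r*(2*r) = 2*r²)
368227/X(S(R, T)) = 368227/((2*((-5)² - 29*31/12)²)) = 368227/((2*(25 - 899/12)²)) = 368227/((2*(-599/12)²)) = 368227/((2*(358801/144))) = 368227/(358801/72) = 368227*(72/358801) = 26512344/358801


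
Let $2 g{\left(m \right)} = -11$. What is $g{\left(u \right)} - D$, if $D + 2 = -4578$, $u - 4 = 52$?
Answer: $\frac{9149}{2} \approx 4574.5$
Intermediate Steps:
$u = 56$ ($u = 4 + 52 = 56$)
$D = -4580$ ($D = -2 - 4578 = -4580$)
$g{\left(m \right)} = - \frac{11}{2}$ ($g{\left(m \right)} = \frac{1}{2} \left(-11\right) = - \frac{11}{2}$)
$g{\left(u \right)} - D = - \frac{11}{2} - -4580 = - \frac{11}{2} + 4580 = \frac{9149}{2}$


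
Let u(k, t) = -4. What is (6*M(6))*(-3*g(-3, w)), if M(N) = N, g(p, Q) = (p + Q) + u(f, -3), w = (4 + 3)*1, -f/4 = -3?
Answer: 0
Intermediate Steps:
f = 12 (f = -4*(-3) = 12)
w = 7 (w = 7*1 = 7)
g(p, Q) = -4 + Q + p (g(p, Q) = (p + Q) - 4 = (Q + p) - 4 = -4 + Q + p)
(6*M(6))*(-3*g(-3, w)) = (6*6)*(-3*(-4 + 7 - 3)) = 36*(-3*0) = 36*0 = 0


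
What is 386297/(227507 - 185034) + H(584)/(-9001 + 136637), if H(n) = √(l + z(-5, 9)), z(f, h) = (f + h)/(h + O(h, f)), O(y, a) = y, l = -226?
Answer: 386297/42473 + I*√127/95727 ≈ 9.0951 + 0.00011772*I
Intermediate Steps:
z(f, h) = (f + h)/(2*h) (z(f, h) = (f + h)/(h + h) = (f + h)/((2*h)) = (f + h)*(1/(2*h)) = (f + h)/(2*h))
H(n) = 4*I*√127/3 (H(n) = √(-226 + (½)*(-5 + 9)/9) = √(-226 + (½)*(⅑)*4) = √(-226 + 2/9) = √(-2032/9) = 4*I*√127/3)
386297/(227507 - 185034) + H(584)/(-9001 + 136637) = 386297/(227507 - 185034) + (4*I*√127/3)/(-9001 + 136637) = 386297/42473 + (4*I*√127/3)/127636 = 386297*(1/42473) + (4*I*√127/3)*(1/127636) = 386297/42473 + I*√127/95727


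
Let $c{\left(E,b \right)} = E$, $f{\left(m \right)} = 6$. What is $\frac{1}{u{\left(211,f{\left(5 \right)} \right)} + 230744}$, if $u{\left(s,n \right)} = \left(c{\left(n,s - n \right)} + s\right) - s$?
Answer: $\frac{1}{230750} \approx 4.3337 \cdot 10^{-6}$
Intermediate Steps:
$u{\left(s,n \right)} = n$ ($u{\left(s,n \right)} = \left(n + s\right) - s = n$)
$\frac{1}{u{\left(211,f{\left(5 \right)} \right)} + 230744} = \frac{1}{6 + 230744} = \frac{1}{230750}$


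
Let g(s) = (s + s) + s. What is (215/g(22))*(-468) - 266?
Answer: -19696/11 ≈ -1790.5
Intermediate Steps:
g(s) = 3*s (g(s) = 2*s + s = 3*s)
(215/g(22))*(-468) - 266 = (215/((3*22)))*(-468) - 266 = (215/66)*(-468) - 266 = -16770/11 - 266 = -19696/11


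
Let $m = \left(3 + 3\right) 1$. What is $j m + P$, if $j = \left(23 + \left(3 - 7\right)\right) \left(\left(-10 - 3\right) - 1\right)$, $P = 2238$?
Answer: $642$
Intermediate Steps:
$m = 6$ ($m = 6 \cdot 1 = 6$)
$j = -266$ ($j = \left(23 + \left(3 - 7\right)\right) \left(\left(-10 - 3\right) - 1\right) = \left(23 - 4\right) \left(-13 - 1\right) = 19 \left(-14\right) = -266$)
$j m + P = \left(-266\right) 6 + 2238 = -1596 + 2238 = 642$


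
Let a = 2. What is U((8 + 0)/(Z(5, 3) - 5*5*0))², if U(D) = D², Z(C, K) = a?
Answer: 256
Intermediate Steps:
Z(C, K) = 2
U((8 + 0)/(Z(5, 3) - 5*5*0))² = (((8 + 0)/(2 - 5*5*0))²)² = ((8/(2 - 25*0))²)² = ((8/(2 + 0))²)² = ((8/2)²)² = ((8*(½))²)² = (4²)² = 16² = 256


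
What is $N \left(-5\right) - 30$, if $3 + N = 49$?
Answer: $-260$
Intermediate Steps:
$N = 46$ ($N = -3 + 49 = 46$)
$N \left(-5\right) - 30 = 46 \left(-5\right) - 30 = -230 - 30 = -260$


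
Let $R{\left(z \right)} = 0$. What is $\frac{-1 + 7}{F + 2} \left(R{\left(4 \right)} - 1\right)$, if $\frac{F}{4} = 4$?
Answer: $- \frac{1}{3} \approx -0.33333$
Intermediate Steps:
$F = 16$ ($F = 4 \cdot 4 = 16$)
$\frac{-1 + 7}{F + 2} \left(R{\left(4 \right)} - 1\right) = \frac{-1 + 7}{16 + 2} \left(0 - 1\right) = \frac{6}{18} \left(-1\right) = 6 \cdot \frac{1}{18} \left(-1\right) = \frac{1}{3} \left(-1\right) = - \frac{1}{3}$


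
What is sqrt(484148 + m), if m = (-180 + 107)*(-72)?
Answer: 2*sqrt(122351) ≈ 699.57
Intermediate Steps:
m = 5256 (m = -73*(-72) = 5256)
sqrt(484148 + m) = sqrt(484148 + 5256) = sqrt(489404) = 2*sqrt(122351)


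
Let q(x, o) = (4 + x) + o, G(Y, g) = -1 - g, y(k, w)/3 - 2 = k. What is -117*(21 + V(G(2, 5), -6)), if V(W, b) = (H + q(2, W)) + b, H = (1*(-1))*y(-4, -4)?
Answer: -2457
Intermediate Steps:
y(k, w) = 6 + 3*k
q(x, o) = 4 + o + x
H = 6 (H = (1*(-1))*(6 + 3*(-4)) = -(6 - 12) = -1*(-6) = 6)
V(W, b) = 12 + W + b (V(W, b) = (6 + (4 + W + 2)) + b = (6 + (6 + W)) + b = (12 + W) + b = 12 + W + b)
-117*(21 + V(G(2, 5), -6)) = -117*(21 + (12 + (-1 - 1*5) - 6)) = -117*(21 + (12 + (-1 - 5) - 6)) = -117*(21 + (12 - 6 - 6)) = -117*(21 + 0) = -117*21 = -2457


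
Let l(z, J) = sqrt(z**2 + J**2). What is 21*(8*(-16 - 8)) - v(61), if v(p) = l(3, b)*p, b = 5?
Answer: -4032 - 61*sqrt(34) ≈ -4387.7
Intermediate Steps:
l(z, J) = sqrt(J**2 + z**2)
v(p) = p*sqrt(34) (v(p) = sqrt(5**2 + 3**2)*p = sqrt(25 + 9)*p = sqrt(34)*p = p*sqrt(34))
21*(8*(-16 - 8)) - v(61) = 21*(8*(-16 - 8)) - 61*sqrt(34) = 21*(8*(-24)) - 61*sqrt(34) = 21*(-192) - 61*sqrt(34) = -4032 - 61*sqrt(34)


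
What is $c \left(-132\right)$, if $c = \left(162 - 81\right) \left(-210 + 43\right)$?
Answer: $1785564$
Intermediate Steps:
$c = -13527$ ($c = 81 \left(-167\right) = -13527$)
$c \left(-132\right) = \left(-13527\right) \left(-132\right) = 1785564$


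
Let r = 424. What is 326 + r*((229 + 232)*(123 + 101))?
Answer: 43784262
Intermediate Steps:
326 + r*((229 + 232)*(123 + 101)) = 326 + 424*((229 + 232)*(123 + 101)) = 326 + 424*(461*224) = 326 + 424*103264 = 326 + 43783936 = 43784262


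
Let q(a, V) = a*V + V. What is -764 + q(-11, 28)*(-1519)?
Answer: 424556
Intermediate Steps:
q(a, V) = V + V*a (q(a, V) = V*a + V = V + V*a)
-764 + q(-11, 28)*(-1519) = -764 + (28*(1 - 11))*(-1519) = -764 + (28*(-10))*(-1519) = -764 - 280*(-1519) = -764 + 425320 = 424556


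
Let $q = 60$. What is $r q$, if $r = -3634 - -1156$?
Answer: $-148680$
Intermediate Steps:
$r = -2478$ ($r = -3634 + 1156 = -2478$)
$r q = \left(-2478\right) 60 = -148680$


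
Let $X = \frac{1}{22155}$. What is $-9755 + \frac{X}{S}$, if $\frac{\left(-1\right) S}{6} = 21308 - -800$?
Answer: $- \frac{28668154372201}{2938816440} \approx -9755.0$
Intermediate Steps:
$X = \frac{1}{22155} \approx 4.5137 \cdot 10^{-5}$
$S = -132648$ ($S = - 6 \left(21308 - -800\right) = - 6 \left(21308 + 800\right) = \left(-6\right) 22108 = -132648$)
$-9755 + \frac{X}{S} = -9755 + \frac{1}{22155 \left(-132648\right)} = -9755 + \frac{1}{22155} \left(- \frac{1}{132648}\right) = -9755 - \frac{1}{2938816440} = - \frac{28668154372201}{2938816440}$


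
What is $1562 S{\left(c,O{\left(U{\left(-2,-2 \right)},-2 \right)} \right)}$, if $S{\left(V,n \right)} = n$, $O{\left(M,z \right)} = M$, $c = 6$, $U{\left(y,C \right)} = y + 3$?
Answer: $1562$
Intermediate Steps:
$U{\left(y,C \right)} = 3 + y$
$1562 S{\left(c,O{\left(U{\left(-2,-2 \right)},-2 \right)} \right)} = 1562 \left(3 - 2\right) = 1562 \cdot 1 = 1562$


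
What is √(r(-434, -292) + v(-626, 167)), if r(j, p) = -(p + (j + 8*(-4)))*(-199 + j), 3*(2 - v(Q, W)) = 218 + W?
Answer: I*√4319463/3 ≈ 692.78*I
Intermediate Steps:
v(Q, W) = -212/3 - W/3 (v(Q, W) = 2 - (218 + W)/3 = 2 + (-218/3 - W/3) = -212/3 - W/3)
r(j, p) = -(-199 + j)*(-32 + j + p) (r(j, p) = -(p + (j - 32))*(-199 + j) = -(p + (-32 + j))*(-199 + j) = -(-32 + j + p)*(-199 + j) = -(-199 + j)*(-32 + j + p))
√(r(-434, -292) + v(-626, 167)) = √((-6368 - 1*(-434)² + 199*(-292) + 231*(-434) - 1*(-434)*(-292)) + (-212/3 - ⅓*167)) = √((-6368 - 1*188356 - 58108 - 100254 - 126728) + (-212/3 - 167/3)) = √((-6368 - 188356 - 58108 - 100254 - 126728) - 379/3) = √(-479814 - 379/3) = √(-1439821/3) = I*√4319463/3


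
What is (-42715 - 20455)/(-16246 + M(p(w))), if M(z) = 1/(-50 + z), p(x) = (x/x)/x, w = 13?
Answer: 40997330/10543667 ≈ 3.8883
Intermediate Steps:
p(x) = 1/x
(-42715 - 20455)/(-16246 + M(p(w))) = (-42715 - 20455)/(-16246 + 1/(-50 + 1/13)) = -63170/(-16246 + 1/(-50 + 1/13)) = -63170/(-16246 + 1/(-649/13)) = -63170/(-16246 - 13/649) = -63170/(-10543667/649) = -63170*(-649/10543667) = 40997330/10543667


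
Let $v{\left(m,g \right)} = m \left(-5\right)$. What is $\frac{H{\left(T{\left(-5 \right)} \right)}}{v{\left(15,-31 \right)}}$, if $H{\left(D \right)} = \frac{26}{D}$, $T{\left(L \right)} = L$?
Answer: $\frac{26}{375} \approx 0.069333$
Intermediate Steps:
$v{\left(m,g \right)} = - 5 m$
$\frac{H{\left(T{\left(-5 \right)} \right)}}{v{\left(15,-31 \right)}} = \frac{26 \frac{1}{-5}}{\left(-5\right) 15} = \frac{26 \left(- \frac{1}{5}\right)}{-75} = \left(- \frac{26}{5}\right) \left(- \frac{1}{75}\right) = \frac{26}{375}$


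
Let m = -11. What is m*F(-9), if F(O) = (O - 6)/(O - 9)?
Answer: -55/6 ≈ -9.1667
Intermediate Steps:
F(O) = (-6 + O)/(-9 + O)
m*F(-9) = -11*(-6 - 9)/(-9 - 9) = -11*(-15)/(-18) = -(-11)*(-15)/18 = -11*⅚ = -55/6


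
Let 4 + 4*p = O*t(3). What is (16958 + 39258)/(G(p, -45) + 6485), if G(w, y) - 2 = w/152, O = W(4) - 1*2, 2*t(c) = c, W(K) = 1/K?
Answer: 273434624/31552715 ≈ 8.6660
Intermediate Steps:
t(c) = c/2
O = -7/4 (O = 1/4 - 1*2 = 1/4 - 2 = -7/4 ≈ -1.7500)
p = -53/32 (p = -1 + (-7*3/8)/4 = -1 + (-7/4*3/2)/4 = -1 + (1/4)*(-21/8) = -1 - 21/32 = -53/32 ≈ -1.6563)
G(w, y) = 2 + w/152
(16958 + 39258)/(G(p, -45) + 6485) = (16958 + 39258)/((2 + (1/152)*(-53/32)) + 6485) = 56216/((2 - 53/4864) + 6485) = 56216/(9675/4864 + 6485) = 56216/(31552715/4864) = 56216*(4864/31552715) = 273434624/31552715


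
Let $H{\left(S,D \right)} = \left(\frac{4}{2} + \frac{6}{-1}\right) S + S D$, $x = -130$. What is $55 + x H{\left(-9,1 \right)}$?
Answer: $-3455$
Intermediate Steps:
$H{\left(S,D \right)} = - 4 S + D S$ ($H{\left(S,D \right)} = \left(4 \cdot \frac{1}{2} + 6 \left(-1\right)\right) S + D S = \left(2 - 6\right) S + D S = - 4 S + D S$)
$55 + x H{\left(-9,1 \right)} = 55 - 130 \left(- 9 \left(-4 + 1\right)\right) = 55 - 130 \left(\left(-9\right) \left(-3\right)\right) = 55 - 3510 = -3455$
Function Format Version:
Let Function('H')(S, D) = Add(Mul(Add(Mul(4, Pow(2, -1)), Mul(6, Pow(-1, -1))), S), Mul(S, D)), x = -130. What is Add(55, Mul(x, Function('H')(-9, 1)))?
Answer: -3455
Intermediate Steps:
Function('H')(S, D) = Add(Mul(-4, S), Mul(D, S)) (Function('H')(S, D) = Add(Mul(Add(Mul(4, Rational(1, 2)), Mul(6, -1)), S), Mul(D, S)) = Add(Mul(Add(2, -6), S), Mul(D, S)) = Add(Mul(-4, S), Mul(D, S)))
Add(55, Mul(x, Function('H')(-9, 1))) = Add(55, Mul(-130, Mul(-9, Add(-4, 1)))) = Add(55, Mul(-130, Mul(-9, -3))) = Add(55, Mul(-130, 27)) = Add(55, -3510) = -3455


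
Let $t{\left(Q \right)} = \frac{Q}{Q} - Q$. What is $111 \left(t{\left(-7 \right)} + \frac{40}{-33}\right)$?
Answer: $\frac{8288}{11} \approx 753.45$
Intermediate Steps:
$t{\left(Q \right)} = 1 - Q$
$111 \left(t{\left(-7 \right)} + \frac{40}{-33}\right) = 111 \left(\left(1 - -7\right) + \frac{40}{-33}\right) = 111 \left(\left(1 + 7\right) + 40 \left(- \frac{1}{33}\right)\right) = 111 \left(8 - \frac{40}{33}\right) = 111 \cdot \frac{224}{33} = \frac{8288}{11}$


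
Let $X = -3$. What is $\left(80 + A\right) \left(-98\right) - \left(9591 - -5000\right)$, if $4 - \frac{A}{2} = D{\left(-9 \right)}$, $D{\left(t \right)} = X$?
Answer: $-23803$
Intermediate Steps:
$D{\left(t \right)} = -3$
$A = 14$ ($A = 8 - -6 = 8 + 6 = 14$)
$\left(80 + A\right) \left(-98\right) - \left(9591 - -5000\right) = \left(80 + 14\right) \left(-98\right) - \left(9591 - -5000\right) = 94 \left(-98\right) - \left(9591 + 5000\right) = -9212 - 14591 = -23803$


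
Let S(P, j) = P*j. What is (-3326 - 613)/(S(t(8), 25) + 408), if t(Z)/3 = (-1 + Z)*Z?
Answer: -1313/1536 ≈ -0.85482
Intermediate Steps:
t(Z) = 3*Z*(-1 + Z) (t(Z) = 3*((-1 + Z)*Z) = 3*(Z*(-1 + Z)) = 3*Z*(-1 + Z))
(-3326 - 613)/(S(t(8), 25) + 408) = (-3326 - 613)/((3*8*(-1 + 8))*25 + 408) = -3939/((3*8*7)*25 + 408) = -3939/(168*25 + 408) = -3939/(4200 + 408) = -3939/4608 = -3939*1/4608 = -1313/1536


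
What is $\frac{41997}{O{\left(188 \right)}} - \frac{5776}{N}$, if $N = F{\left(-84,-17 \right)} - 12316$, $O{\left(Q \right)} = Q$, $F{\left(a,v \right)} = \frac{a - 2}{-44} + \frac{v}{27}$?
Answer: $\frac{307849586721}{1375204396} \approx 223.86$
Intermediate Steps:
$F{\left(a,v \right)} = \frac{1}{22} - \frac{a}{44} + \frac{v}{27}$ ($F{\left(a,v \right)} = \left(-2 + a\right) \left(- \frac{1}{44}\right) + v \frac{1}{27} = \left(\frac{1}{22} - \frac{a}{44}\right) + \frac{v}{27} = \frac{1}{22} - \frac{a}{44} + \frac{v}{27}$)
$N = - \frac{7314917}{594}$ ($N = \left(\frac{1}{22} - - \frac{21}{11} + \frac{1}{27} \left(-17\right)\right) - 12316 = \left(\frac{1}{22} + \frac{21}{11} - \frac{17}{27}\right) - 12316 = \frac{787}{594} - 12316 = - \frac{7314917}{594} \approx -12315.0$)
$\frac{41997}{O{\left(188 \right)}} - \frac{5776}{N} = \frac{41997}{188} - \frac{5776}{- \frac{7314917}{594}} = 41997 \cdot \frac{1}{188} - - \frac{3430944}{7314917} = \frac{41997}{188} + \frac{3430944}{7314917} = \frac{307849586721}{1375204396}$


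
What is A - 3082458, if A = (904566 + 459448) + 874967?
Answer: -843477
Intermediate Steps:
A = 2238981 (A = 1364014 + 874967 = 2238981)
A - 3082458 = 2238981 - 3082458 = -843477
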